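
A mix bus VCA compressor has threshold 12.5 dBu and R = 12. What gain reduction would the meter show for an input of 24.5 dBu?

11 dB

24.5 dBu exceeds the threshold by 12 dB.
After 12:1 compression the overshoot becomes 12/12 = 1 dB.
GR = overshoot in − overshoot out = 12 − 1 = 11 dB.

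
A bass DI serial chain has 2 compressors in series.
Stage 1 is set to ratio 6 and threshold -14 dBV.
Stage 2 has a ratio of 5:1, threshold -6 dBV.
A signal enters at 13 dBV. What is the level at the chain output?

-9.5 dBV

Stage 1: overshoot 27 dB → 27/6 = 4.5 dB → -9.5 dBV.
Stage 2: -9.5 dBV is at or below the -6 dBV threshold — no compression; output -9.5 dBV.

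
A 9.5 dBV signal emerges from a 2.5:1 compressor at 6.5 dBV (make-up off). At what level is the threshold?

Let T be the threshold. Output overshoot = (input overshoot)/R, so 6.5 − T = (9.5 − T)/2.5.
2.5·(6.5 − T) = 9.5 − T → 1.5·T = 16.25 − 9.5 = 6.75.
T = 6.75/1.5 = 4.5 dBV.

4.5 dBV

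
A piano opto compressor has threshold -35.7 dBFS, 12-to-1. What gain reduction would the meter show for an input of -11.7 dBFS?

-11.7 dBFS exceeds the threshold by 24 dB.
A 12:1 ratio leaves 2 dB of that excess.
So the signal is attenuated by 24 − 2 = 22 dB.

22 dB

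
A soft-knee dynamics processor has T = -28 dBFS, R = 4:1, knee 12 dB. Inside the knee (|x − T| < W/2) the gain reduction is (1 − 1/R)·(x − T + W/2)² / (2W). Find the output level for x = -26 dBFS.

-28 dBFS

x − T + W/2 = -26 − (-28) + 6 = 8.
GR = (1 − 1/4) × 8² / 24 = 0.75 × 64 / 24 = 2 dB.
Output = -26 − 2 = -28 dBFS.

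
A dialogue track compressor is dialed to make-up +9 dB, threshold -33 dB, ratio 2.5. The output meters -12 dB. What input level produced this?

Before make-up, the level was -12 − 9 = -21 dB.
The compressed level sits -21 − (-33) = 12 dB over threshold.
Before 2.5:1 compression the overshoot was 12 × 2.5 = 30 dB, so input = -33 + 30 = -3 dB.

-3 dB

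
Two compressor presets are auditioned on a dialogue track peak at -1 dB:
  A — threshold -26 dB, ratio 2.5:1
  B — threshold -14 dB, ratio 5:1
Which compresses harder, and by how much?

A, by 4.6 dB

A: GR = 25 − 25/2.5 = 15 dB.
B: GR = 13 − 13/5 = 10.4 dB.
A reduces 4.6 dB more.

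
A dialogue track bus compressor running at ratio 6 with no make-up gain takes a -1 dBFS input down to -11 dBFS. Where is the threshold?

Input is 12 dB above T (since output overshoot × R = input overshoot: (-11 − T)·6 = -1 − T gives T = -13 dBFS).
Check: -13 + (-1 − (-13))/6 = -13 + 2 = -11 dBFS. ✓

-13 dBFS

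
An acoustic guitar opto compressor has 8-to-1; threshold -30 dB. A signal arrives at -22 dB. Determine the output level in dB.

The input is 8 dB above the -30 dB threshold.
8:1 compression reduces that to 8/8 = 1 dB over.
Output = -30 + 1 = -29 dB.

-29 dB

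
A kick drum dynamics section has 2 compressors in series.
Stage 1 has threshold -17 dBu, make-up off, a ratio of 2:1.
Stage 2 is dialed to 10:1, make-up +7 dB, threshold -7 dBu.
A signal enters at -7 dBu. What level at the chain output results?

Stage 1: 10 dB above -17 dBu, reduced 2:1 to 5 dB above → -12 dBu.
Stage 2: below threshold (-12 ≤ -7); passes unchanged; make-up brings it to -5 dBu.

-5 dBu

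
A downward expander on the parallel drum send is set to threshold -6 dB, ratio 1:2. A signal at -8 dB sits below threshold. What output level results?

The input is 2 dB below the -6 dB threshold.
A 1:2 expander multiplies undershoot by 2: 2 × 2 = 4 dB below threshold.
Output = -6 − 4 = -10 dB.

-10 dB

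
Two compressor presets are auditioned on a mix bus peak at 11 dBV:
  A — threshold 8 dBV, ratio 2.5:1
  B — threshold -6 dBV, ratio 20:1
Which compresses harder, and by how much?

A: GR = 3 − 3/2.5 = 1.8 dB.
B: GR = 17 − 17/20 = 16.15 dB.
Difference: 14.35 dB in favour of B.

B, by 14.35 dB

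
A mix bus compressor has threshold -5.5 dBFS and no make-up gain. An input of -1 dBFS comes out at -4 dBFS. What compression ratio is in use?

Input overshoot = -1 − (-5.5) = 4.5 dB; output overshoot = -4 − (-5.5) = 1.5 dB.
Ratio = 4.5 / 1.5 = 3.

3:1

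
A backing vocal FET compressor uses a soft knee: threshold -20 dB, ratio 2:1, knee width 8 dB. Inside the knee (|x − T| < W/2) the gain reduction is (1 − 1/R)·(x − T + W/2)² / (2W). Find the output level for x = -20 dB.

-20.5 dB

x − T + W/2 = -20 − (-20) + 4 = 4.
GR = (1 − 1/2) × 4² / 16 = 0.5 × 16 / 16 = 0.5 dB.
Output = -20 − 0.5 = -20.5 dB.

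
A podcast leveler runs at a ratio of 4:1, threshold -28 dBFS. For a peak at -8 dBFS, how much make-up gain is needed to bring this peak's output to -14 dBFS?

The peak compresses to -28 + 20/4 = -23 dBFS.
To reach -14 dBFS requires -14 − (-23) = 9 dB of make-up.

9 dB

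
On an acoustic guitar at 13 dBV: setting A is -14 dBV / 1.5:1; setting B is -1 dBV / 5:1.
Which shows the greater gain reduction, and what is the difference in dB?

A: 27 dB over, compressed to 18 dB over, so 9 dB of GR.
B: 14 dB over, compressed to 2.8 dB over, so 11.2 dB of GR.
B reduces 2.2 dB more.

B, by 2.2 dB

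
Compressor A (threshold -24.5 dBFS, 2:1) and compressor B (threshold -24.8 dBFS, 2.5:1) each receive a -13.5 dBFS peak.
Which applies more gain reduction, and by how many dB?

B, by 1.28 dB

A: overshoot 11 dB → output overshoot 5.5 dB → GR 5.5 dB.
B: overshoot 11.3 dB → output overshoot 4.52 dB → GR 6.78 dB.
Difference: 1.28 dB in favour of B.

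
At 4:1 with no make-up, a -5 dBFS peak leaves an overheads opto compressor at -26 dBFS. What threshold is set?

-33 dBFS

Input is 28 dB above T (since output overshoot × R = input overshoot: (-26 − T)·4 = -5 − T gives T = -33 dBFS).
Check: -33 + (-5 − (-33))/4 = -33 + 7 = -26 dBFS. ✓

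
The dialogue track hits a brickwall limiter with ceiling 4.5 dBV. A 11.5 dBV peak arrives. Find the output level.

A brickwall limiter is an ∞:1 compressor: any input above the ceiling is clamped to 4.5 dBV.

4.5 dBV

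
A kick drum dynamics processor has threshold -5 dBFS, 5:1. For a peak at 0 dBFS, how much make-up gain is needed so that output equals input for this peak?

The peak compresses to -5 + 5/5 = -4 dBFS.
To reach 0 dBFS requires 0 − (-4) = 4 dB of make-up.

4 dB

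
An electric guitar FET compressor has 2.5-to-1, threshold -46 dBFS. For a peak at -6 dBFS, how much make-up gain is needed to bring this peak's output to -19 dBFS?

11 dB

Without make-up, output = threshold + overshoot/2.5 = -46 + 16 = -30 dBFS.
Gap to target: 11 dB.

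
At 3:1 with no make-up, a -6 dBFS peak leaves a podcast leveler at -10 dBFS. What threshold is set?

Input is 6 dB above T (since output overshoot × R = input overshoot: (-10 − T)·3 = -6 − T gives T = -12 dBFS).
Check: -12 + (-6 − (-12))/3 = -12 + 2 = -10 dBFS. ✓

-12 dBFS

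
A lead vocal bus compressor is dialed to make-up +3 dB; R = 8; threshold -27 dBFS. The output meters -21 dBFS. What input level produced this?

-3 dBFS

Remove make-up: -21 − 3 = -24 dBFS.
Post-compression overshoot = -24 − (-27) = 3 dB.
Undo the ratio: input overshoot = 3 × 8 = 24 dB, giving input = -3 dBFS.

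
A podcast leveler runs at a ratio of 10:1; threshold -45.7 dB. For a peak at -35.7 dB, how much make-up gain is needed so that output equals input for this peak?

9 dB

Overshoot 10 dB → 10/10 = 1 dB after compression, so the compressed level is -45.7 + 1 = -44.7 dB.
Make-up = target − compressed = -35.7 − (-44.7) = 9 dB.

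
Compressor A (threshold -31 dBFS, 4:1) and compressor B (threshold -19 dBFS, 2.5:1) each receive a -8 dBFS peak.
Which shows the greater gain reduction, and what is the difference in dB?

A: overshoot 23 dB → output overshoot 5.75 dB → GR 17.25 dB.
B: overshoot 11 dB → output overshoot 4.4 dB → GR 6.6 dB.
A applies 10.65 dB more gain reduction.

A, by 10.65 dB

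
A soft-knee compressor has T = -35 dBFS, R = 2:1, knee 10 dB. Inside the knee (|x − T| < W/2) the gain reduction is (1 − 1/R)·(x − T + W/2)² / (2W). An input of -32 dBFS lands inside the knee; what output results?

-33.6 dBFS

x − T + W/2 = -32 − (-35) + 5 = 8.
GR = (1 − 1/2) × 8² / 20 = 0.5 × 64 / 20 = 1.6 dB.
Output = -32 − 1.6 = -33.6 dBFS.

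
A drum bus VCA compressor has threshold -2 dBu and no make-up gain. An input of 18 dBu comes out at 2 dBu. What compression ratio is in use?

5:1

Input overshoot = 18 − (-2) = 20 dB; output overshoot = 2 − (-2) = 4 dB.
Ratio = 20 / 4 = 5.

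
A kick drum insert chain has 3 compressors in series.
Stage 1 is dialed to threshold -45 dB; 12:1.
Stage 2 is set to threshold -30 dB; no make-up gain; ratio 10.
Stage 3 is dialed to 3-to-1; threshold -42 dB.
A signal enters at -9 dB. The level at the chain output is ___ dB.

Stage 1: 36 dB above -45 dB, reduced 12:1 to 3 dB above → -42 dB.
Stage 2: -42 dB ≤ -30 dB, so stage 2 doesn't engage; output -42 dB.
Stage 3: -42 dB ≤ -42 dB, so stage 3 doesn't engage; output -42 dB.

-42 dB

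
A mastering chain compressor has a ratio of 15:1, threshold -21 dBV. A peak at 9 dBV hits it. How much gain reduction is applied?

Overshoot = 9 − (-21) = 30 dB.
A 15:1 ratio leaves 2 dB of that excess.
GR = overshoot in − overshoot out = 30 − 2 = 28 dB.

28 dB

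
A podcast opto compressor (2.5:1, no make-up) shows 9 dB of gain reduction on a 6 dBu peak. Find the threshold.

-9 dBu

Input is 15 dB above T (since output overshoot × R = input overshoot: (-3 − T)·2.5 = 6 − T gives T = -9 dBu).
Check: -9 + (6 − (-9))/2.5 = -9 + 6 = -3 dBu. ✓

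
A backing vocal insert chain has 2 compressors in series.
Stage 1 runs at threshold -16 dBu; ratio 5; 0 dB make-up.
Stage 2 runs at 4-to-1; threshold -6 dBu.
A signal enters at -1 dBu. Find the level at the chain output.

-13 dBu

Stage 1: overshoot 15 dB → 15/5 = 3 dB → -13 dBu.
Stage 2: -13 dBu ≤ -6 dBu, so stage 2 doesn't engage; output -13 dBu.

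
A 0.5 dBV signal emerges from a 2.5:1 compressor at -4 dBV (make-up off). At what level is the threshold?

-7 dBV

Gain reduction = 0.5 − (-4) = 4.5 dB; output overshoot = GR / (R − 1) = 4.5 / 1.5 = 3 dB.
Threshold = output − output overshoot = -4 − 3 = -7 dBV.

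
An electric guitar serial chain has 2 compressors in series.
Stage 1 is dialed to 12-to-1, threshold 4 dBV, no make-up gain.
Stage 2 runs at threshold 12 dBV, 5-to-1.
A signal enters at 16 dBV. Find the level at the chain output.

5 dBV

Stage 1: 16 dBV is 12 dB over 4 dBV; at 12:1 that becomes 1 dB over, giving 5 dBV.
Stage 2: 5 dBV ≤ 12 dBV, so stage 2 doesn't engage; output 5 dBV.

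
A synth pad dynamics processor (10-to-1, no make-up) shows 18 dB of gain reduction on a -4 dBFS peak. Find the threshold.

Let T be the threshold. Output overshoot = (input overshoot)/R, so -22 − T = (-4 − T)/10.
10·(-22 − T) = -4 − T → 9·T = -220 − (-4) = -216.
T = -216/9 = -24 dBFS.

-24 dBFS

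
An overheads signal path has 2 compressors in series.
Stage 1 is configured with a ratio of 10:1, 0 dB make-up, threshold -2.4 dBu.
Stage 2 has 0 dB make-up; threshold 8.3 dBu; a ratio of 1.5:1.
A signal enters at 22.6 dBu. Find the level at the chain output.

0.1 dBu

Stage 1: 25 dB above -2.4 dBu, reduced 10:1 to 2.5 dB above → 0.1 dBu.
Stage 2: 0.1 dBu ≤ 8.3 dBu, so stage 2 doesn't engage; output 0.1 dBu.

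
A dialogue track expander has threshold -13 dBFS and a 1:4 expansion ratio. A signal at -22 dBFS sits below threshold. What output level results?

Undershoot = (-13) − (-22) = 9 dB.
At 1:4, that expands to 36 dB under threshold.
Output = -13 − 36 = -49 dBFS.

-49 dBFS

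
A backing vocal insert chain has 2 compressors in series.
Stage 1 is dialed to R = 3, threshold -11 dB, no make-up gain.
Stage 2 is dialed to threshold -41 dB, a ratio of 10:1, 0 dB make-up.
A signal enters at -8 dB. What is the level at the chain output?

Stage 1: -8 dB is 3 dB over -11 dB; at 3:1 that becomes 1 dB over, giving -10 dB.
Stage 2: -10 dB is 31 dB over -41 dB; at 10:1 that becomes 3.1 dB over, giving -37.9 dB.

-37.9 dB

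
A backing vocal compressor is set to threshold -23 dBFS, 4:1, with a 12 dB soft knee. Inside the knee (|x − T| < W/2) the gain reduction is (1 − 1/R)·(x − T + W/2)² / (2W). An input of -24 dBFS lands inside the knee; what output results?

-24.78125 dBFS

x − T + W/2 = -24 − (-23) + 6 = 5.
GR = (1 − 1/4) × 5² / 24 = 0.75 × 25 / 24 = 0.78125 dB.
Output = -24 − 0.78125 = -24.78125 dBFS.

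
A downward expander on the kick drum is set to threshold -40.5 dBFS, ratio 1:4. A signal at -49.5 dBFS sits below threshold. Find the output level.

Below threshold, a 1:4 expander applies gain = (4−1)×(T − x) of attenuation.
(4−1) × 9 = 27 dB, so output = -49.5 − 27 = -76.5 dBFS.

-76.5 dBFS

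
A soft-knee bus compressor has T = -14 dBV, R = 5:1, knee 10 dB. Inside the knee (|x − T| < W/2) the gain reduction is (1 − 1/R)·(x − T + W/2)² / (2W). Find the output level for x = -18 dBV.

x − T + W/2 = -18 − (-14) + 5 = 1.
GR = (1 − 1/5) × 1² / 20 = 0.8 × 1 / 20 = 0.04 dB.
Output = -18 − 0.04 = -18.04 dBV.

-18.04 dBV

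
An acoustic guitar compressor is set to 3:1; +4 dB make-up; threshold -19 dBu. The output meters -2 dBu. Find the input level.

Remove make-up: -2 − 4 = -6 dBu.
That's 13 dB above the -19 dBu threshold.
Undo the ratio: input overshoot = 13 × 3 = 39 dB, giving input = 20 dBu.

20 dBu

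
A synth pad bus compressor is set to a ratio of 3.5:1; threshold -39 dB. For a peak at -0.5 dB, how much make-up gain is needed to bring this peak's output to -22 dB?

Without make-up, output = threshold + overshoot/3.5 = -39 + 11 = -28 dB.
Gap to target: 6 dB.

6 dB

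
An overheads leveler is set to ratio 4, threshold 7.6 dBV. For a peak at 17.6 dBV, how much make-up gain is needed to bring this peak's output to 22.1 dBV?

12 dB

Overshoot 10 dB → 10/4 = 2.5 dB after compression, so the compressed level is 7.6 + 2.5 = 10.1 dBV.
Make-up = target − compressed = 22.1 − 10.1 = 12 dB.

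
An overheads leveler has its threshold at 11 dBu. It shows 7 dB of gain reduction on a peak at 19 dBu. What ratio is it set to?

Input overshoot = 19 − 11 = 8 dB.
Output overshoot = 8 − 7 = 1 dB.
Ratio = input overshoot / output overshoot = 8 / 1 = 8.

8:1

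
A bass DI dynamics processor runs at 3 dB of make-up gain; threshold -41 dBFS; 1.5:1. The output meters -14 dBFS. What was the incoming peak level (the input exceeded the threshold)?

Stripping the +3 dB make-up gives -17 dBFS at the gain stage.
Post-compression overshoot = -17 − (-41) = 24 dB.
Before 1.5:1 compression the overshoot was 24 × 1.5 = 36 dB, so input = -41 + 36 = -5 dBFS.

-5 dBFS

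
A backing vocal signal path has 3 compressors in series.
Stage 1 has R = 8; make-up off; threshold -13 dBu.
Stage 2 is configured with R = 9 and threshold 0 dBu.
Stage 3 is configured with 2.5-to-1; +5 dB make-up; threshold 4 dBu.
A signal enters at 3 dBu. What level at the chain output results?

-6 dBu

Stage 1: overshoot 16 dB → 16/8 = 2 dB → -11 dBu.
Stage 2: -11 dBu is at or below the 0 dBu threshold — no compression; output -11 dBu.
Stage 3: below threshold (-11 ≤ 4); passes unchanged; make-up brings it to -6 dBu.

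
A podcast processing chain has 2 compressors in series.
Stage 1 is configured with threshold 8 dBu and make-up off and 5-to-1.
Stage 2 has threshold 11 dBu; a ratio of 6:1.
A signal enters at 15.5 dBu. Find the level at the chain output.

Stage 1: overshoot 7.5 dB → 7.5/5 = 1.5 dB → 9.5 dBu.
Stage 2: below threshold (9.5 ≤ 11); passes unchanged; output 9.5 dBu.

9.5 dBu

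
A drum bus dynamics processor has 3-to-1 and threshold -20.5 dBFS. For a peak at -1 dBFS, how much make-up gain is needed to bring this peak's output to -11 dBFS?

3 dB

Without make-up, output = threshold + overshoot/3 = -20.5 + 6.5 = -14 dBFS.
Gap to target: 3 dB.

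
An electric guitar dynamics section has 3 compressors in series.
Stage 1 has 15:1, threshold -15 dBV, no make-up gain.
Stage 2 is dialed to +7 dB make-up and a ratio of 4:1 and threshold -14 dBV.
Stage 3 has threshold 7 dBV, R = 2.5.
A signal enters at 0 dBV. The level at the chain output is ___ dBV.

-7 dBV

Stage 1: 0 dBV is 15 dB over -15 dBV; at 15:1 that becomes 1 dB over, giving -14 dBV.
Stage 2: below threshold (-14 ≤ -14); passes unchanged; make-up brings it to -7 dBV.
Stage 3: -7 dBV is at or below the 7 dBV threshold — no compression; output -7 dBV.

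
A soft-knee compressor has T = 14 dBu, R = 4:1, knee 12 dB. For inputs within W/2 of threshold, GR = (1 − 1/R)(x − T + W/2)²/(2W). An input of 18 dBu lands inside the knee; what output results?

x − T + W/2 = 18 − 14 + 6 = 10.
GR = (1 − 1/4) × 10² / 24 = 0.75 × 100 / 24 = 3.125 dB.
Output = 18 − 3.125 = 14.875 dBu.

14.875 dBu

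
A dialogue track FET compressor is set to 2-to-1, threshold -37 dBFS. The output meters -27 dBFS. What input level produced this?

Post-compression overshoot = -27 − (-37) = 10 dB.
Before 2:1 compression the overshoot was 10 × 2 = 20 dB, so input = -37 + 20 = -17 dBFS.

-17 dBFS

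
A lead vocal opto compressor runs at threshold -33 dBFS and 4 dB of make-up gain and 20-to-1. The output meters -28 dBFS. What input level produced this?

-13 dBFS

Remove make-up: -28 − 4 = -32 dBFS.
That's 1 dB above the -33 dBFS threshold.
Undo the ratio: input overshoot = 1 × 20 = 20 dB, giving input = -13 dBFS.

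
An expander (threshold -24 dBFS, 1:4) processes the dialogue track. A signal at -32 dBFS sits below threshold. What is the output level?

Below threshold, a 1:4 expander applies gain = (4−1)×(T − x) of attenuation.
(4−1) × 8 = 24 dB, so output = -32 − 24 = -56 dBFS.

-56 dBFS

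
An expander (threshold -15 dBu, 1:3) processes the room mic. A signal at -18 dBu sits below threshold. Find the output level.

-24 dBu

The input is 3 dB below the -15 dBu threshold.
A 1:3 expander multiplies undershoot by 3: 3 × 3 = 9 dB below threshold.
Output = -15 − 9 = -24 dBu.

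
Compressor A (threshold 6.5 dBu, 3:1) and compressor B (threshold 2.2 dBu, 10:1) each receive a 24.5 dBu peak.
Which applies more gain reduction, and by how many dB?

A: 18 dB over, compressed to 6 dB over, so 12 dB of GR.
B: 22.3 dB over, compressed to 2.23 dB over, so 20.07 dB of GR.
Difference: 8.07 dB in favour of B.

B, by 8.07 dB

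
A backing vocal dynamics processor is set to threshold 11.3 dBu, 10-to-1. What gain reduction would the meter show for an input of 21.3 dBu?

9 dB

21.3 dBu exceeds the threshold by 10 dB.
At 10:1, output sits 10/10 = 1 dB above threshold.
Gain reduction = 10 − 1 = 9 dB.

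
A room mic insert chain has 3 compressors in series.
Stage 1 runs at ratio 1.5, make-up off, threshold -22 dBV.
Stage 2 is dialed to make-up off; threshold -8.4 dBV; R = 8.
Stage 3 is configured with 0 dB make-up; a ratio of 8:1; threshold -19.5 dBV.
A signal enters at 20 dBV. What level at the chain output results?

-17.8875 dBV

Stage 1: 20 dBV is 42 dB over -22 dBV; at 1.5:1 that becomes 28 dB over, giving 6 dBV.
Stage 2: overshoot 14.4 dB → 14.4/8 = 1.8 dB → -6.6 dBV.
Stage 3: overshoot 12.9 dB → 12.9/8 = 1.6125 dB → -17.8875 dBV.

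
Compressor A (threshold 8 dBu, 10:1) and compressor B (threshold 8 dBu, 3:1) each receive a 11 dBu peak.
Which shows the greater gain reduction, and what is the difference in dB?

A, by 0.7 dB

A: GR = 3 − 3/10 = 2.7 dB.
B: GR = 3 − 3/3 = 2 dB.
A applies 0.7 dB more gain reduction.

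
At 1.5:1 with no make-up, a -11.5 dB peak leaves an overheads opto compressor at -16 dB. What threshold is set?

Input is 13.5 dB above T (since output overshoot × R = input overshoot: (-16 − T)·1.5 = -11.5 − T gives T = -25 dB).
Check: -25 + (-11.5 − (-25))/1.5 = -25 + 9 = -16 dB. ✓

-25 dB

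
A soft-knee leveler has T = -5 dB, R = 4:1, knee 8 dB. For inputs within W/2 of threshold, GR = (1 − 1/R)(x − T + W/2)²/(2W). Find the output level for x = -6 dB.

-6.421875 dB

x − T + W/2 = -6 − (-5) + 4 = 3.
GR = (1 − 1/4) × 3² / 16 = 0.75 × 9 / 16 = 0.421875 dB.
Output = -6 − 0.421875 = -6.421875 dB.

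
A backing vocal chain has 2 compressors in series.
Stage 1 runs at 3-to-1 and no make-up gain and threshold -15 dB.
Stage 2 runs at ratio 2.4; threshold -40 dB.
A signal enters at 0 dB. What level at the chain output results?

-27.5 dB

Stage 1: overshoot 15 dB → 15/3 = 5 dB → -10 dB.
Stage 2: -10 dB is 30 dB over -40 dB; at 2.4:1 that becomes 12.5 dB over, giving -27.5 dB.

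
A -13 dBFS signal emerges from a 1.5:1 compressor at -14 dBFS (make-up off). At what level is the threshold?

Input is 3 dB above T (since output overshoot × R = input overshoot: (-14 − T)·1.5 = -13 − T gives T = -16 dBFS).
Check: -16 + (-13 − (-16))/1.5 = -16 + 2 = -14 dBFS. ✓

-16 dBFS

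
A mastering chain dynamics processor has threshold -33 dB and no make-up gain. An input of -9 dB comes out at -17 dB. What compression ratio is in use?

Input overshoot = -9 − (-33) = 24 dB; output overshoot = -17 − (-33) = 16 dB.
Ratio = 24 / 16 = 1.5.

1.5:1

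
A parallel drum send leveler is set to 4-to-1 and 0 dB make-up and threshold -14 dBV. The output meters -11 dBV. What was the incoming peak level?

That's 3 dB above the -14 dBV threshold.
Undo the ratio: input overshoot = 3 × 4 = 12 dB, giving input = -2 dBV.

-2 dBV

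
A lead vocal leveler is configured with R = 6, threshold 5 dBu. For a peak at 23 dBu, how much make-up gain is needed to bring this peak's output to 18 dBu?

10 dB

Overshoot 18 dB → 18/6 = 3 dB after compression, so the compressed level is 5 + 3 = 8 dBu.
Make-up = target − compressed = 18 − 8 = 10 dB.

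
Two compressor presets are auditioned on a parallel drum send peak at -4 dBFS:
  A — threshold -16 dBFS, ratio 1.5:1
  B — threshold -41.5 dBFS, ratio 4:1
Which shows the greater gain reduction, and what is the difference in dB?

B, by 24.125 dB

A: GR = 12 − 12/1.5 = 4 dB.
B: GR = 37.5 − 37.5/4 = 28.125 dB.
B reduces 24.125 dB more.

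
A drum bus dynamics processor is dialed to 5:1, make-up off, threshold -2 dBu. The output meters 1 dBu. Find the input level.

13 dBu

That's 3 dB above the -2 dBu threshold.
Before 5:1 compression the overshoot was 3 × 5 = 15 dB, so input = -2 + 15 = 13 dBu.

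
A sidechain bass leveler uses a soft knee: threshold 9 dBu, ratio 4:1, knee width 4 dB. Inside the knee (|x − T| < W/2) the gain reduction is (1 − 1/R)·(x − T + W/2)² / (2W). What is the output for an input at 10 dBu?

9.15625 dBu

x − T + W/2 = 10 − 9 + 2 = 3.
GR = (1 − 1/4) × 3² / 8 = 0.75 × 9 / 8 = 0.84375 dB.
Output = 10 − 0.84375 = 9.15625 dBu.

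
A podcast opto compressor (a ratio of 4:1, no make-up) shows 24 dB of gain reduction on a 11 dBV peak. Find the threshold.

Gain reduction = 11 − (-13) = 24 dB; output overshoot = GR / (R − 1) = 24 / 3 = 8 dB.
Threshold = output − output overshoot = -13 − 8 = -21 dBV.

-21 dBV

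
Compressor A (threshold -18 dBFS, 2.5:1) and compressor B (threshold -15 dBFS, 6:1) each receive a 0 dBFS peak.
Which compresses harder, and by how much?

B, by 1.7 dB

A: 18 dB over, compressed to 7.2 dB over, so 10.8 dB of GR.
B: 15 dB over, compressed to 2.5 dB over, so 12.5 dB of GR.
B applies 1.7 dB more gain reduction.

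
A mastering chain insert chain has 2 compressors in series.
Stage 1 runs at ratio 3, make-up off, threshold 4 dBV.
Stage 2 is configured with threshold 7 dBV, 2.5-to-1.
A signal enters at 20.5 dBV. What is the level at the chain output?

Stage 1: overshoot 16.5 dB → 16.5/3 = 5.5 dB → 9.5 dBV.
Stage 2: 9.5 dBV is 2.5 dB over 7 dBV; at 2.5:1 that becomes 1 dB over, giving 8 dBV.

8 dBV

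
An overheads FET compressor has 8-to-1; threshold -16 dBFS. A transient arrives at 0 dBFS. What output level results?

-14 dBFS

0 dBFS sits 16 dB over threshold.
At 8:1 the overshoot is divided by 8, leaving 2 dB above threshold.
Output = -16 + 2 = -14 dBFS.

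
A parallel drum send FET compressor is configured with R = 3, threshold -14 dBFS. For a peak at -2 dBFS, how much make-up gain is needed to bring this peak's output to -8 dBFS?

The peak compresses to -14 + 12/3 = -10 dBFS.
To reach -8 dBFS requires -8 − (-10) = 2 dB of make-up.

2 dB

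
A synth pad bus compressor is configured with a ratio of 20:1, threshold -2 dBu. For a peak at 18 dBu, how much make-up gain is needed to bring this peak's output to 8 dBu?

9 dB

Overshoot 20 dB → 20/20 = 1 dB after compression, so the compressed level is -2 + 1 = -1 dBu.
Make-up = target − compressed = 8 − (-1) = 9 dB.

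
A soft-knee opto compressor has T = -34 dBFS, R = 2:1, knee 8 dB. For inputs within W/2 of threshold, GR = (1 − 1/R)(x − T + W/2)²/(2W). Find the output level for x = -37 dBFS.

-37.03125 dBFS

x − T + W/2 = -37 − (-34) + 4 = 1.
GR = (1 − 1/2) × 1² / 16 = 0.5 × 1 / 16 = 0.03125 dB.
Output = -37 − 0.03125 = -37.03125 dBFS.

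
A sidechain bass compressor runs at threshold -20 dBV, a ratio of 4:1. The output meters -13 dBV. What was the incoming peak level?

8 dBV

Post-compression overshoot = -13 − (-20) = 7 dB.
Undo the ratio: input overshoot = 7 × 4 = 28 dB, giving input = 8 dBV.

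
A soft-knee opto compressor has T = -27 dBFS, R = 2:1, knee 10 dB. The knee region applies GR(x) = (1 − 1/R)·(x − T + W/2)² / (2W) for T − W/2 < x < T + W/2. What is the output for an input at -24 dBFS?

x − T + W/2 = -24 − (-27) + 5 = 8.
GR = (1 − 1/2) × 8² / 20 = 0.5 × 64 / 20 = 1.6 dB.
Output = -24 − 1.6 = -25.6 dBFS.

-25.6 dBFS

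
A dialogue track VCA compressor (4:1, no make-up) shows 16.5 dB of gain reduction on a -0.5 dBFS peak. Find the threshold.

-22.5 dBFS

Let T be the threshold. Output overshoot = (input overshoot)/R, so -17 − T = (-0.5 − T)/4.
4·(-17 − T) = -0.5 − T → 3·T = -68 − (-0.5) = -67.5.
T = -67.5/3 = -22.5 dBFS.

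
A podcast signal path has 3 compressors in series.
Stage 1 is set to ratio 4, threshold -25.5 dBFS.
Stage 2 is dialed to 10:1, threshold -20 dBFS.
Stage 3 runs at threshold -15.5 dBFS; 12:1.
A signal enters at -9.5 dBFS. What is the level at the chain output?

Stage 1: -9.5 dBFS is 16 dB over -25.5 dBFS; at 4:1 that becomes 4 dB over, giving -21.5 dBFS.
Stage 2: -21.5 dBFS ≤ -20 dBFS, so stage 2 doesn't engage; output -21.5 dBFS.
Stage 3: -21.5 dBFS is at or below the -15.5 dBFS threshold — no compression; output -21.5 dBFS.

-21.5 dBFS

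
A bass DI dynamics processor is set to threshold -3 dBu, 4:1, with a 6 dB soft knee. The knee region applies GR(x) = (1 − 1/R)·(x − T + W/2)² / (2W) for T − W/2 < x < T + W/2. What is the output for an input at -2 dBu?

x − T + W/2 = -2 − (-3) + 3 = 4.
GR = (1 − 1/4) × 4² / 12 = 0.75 × 16 / 12 = 1 dB.
Output = -2 − 1 = -3 dBu.

-3 dBu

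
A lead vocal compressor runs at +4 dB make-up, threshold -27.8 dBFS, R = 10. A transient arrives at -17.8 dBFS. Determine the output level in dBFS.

Overshoot: -17.8 − (-27.8) = 10 dB.
10:1 compression reduces that to 10/10 = 1 dB over.
Output = -27.8 + 1 = -26.8 dBFS; make-up adds 4 dB, giving -22.8 dBFS.

-22.8 dBFS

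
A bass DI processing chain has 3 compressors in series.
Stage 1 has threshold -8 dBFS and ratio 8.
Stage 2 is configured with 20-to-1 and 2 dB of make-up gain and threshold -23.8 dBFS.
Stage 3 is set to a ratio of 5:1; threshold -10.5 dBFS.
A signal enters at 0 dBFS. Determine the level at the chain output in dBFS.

-20.96 dBFS

Stage 1: overshoot 8 dB → 8/8 = 1 dB → -7 dBFS.
Stage 2: overshoot 16.8 dB → 16.8/20 = 0.84 dB → -22.96 dBFS; +2 dB make-up → -20.96 dBFS.
Stage 3: below threshold (-20.96 ≤ -10.5); passes unchanged; output -20.96 dBFS.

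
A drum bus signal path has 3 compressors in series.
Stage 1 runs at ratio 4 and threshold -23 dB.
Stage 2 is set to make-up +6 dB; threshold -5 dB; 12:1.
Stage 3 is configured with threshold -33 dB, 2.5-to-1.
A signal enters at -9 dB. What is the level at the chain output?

-25.2 dB

Stage 1: overshoot 14 dB → 14/4 = 3.5 dB → -19.5 dB.
Stage 2: -19.5 dB ≤ -5 dB, so stage 2 doesn't engage; make-up brings it to -13.5 dB.
Stage 3: overshoot 19.5 dB → 19.5/2.5 = 7.8 dB → -25.2 dB.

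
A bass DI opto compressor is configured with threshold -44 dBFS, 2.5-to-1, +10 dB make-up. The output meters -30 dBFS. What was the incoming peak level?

-34 dBFS

Stripping the +10 dB make-up gives -40 dBFS at the gain stage.
That's 4 dB above the -44 dBFS threshold.
Before 2.5:1 compression the overshoot was 4 × 2.5 = 10 dB, so input = -44 + 10 = -34 dBFS.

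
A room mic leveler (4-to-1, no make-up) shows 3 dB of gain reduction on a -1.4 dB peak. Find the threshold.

-5.4 dB

Gain reduction = -1.4 − (-4.4) = 3 dB; output overshoot = GR / (R − 1) = 3 / 3 = 1 dB.
Threshold = output − output overshoot = -4.4 − 1 = -5.4 dB.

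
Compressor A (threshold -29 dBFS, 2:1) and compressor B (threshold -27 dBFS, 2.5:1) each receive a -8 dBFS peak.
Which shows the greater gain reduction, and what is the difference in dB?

B, by 0.9 dB

A: GR = 21 − 21/2 = 10.5 dB.
B: GR = 19 − 19/2.5 = 11.4 dB.
Difference: 0.9 dB in favour of B.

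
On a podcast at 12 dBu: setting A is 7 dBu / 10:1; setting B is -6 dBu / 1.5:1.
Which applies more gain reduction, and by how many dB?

B, by 1.5 dB

A: 5 dB over, compressed to 0.5 dB over, so 4.5 dB of GR.
B: 18 dB over, compressed to 12 dB over, so 6 dB of GR.
B applies 1.5 dB more gain reduction.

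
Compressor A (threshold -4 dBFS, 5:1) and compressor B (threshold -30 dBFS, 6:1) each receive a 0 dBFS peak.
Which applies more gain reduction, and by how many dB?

A: GR = 4 − 4/5 = 3.2 dB.
B: GR = 30 − 30/6 = 25 dB.
B applies 21.8 dB more gain reduction.

B, by 21.8 dB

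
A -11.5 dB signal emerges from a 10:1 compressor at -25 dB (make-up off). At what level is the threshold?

-26.5 dB

Gain reduction = -11.5 − (-25) = 13.5 dB; output overshoot = GR / (R − 1) = 13.5 / 9 = 1.5 dB.
Threshold = output − output overshoot = -25 − 1.5 = -26.5 dB.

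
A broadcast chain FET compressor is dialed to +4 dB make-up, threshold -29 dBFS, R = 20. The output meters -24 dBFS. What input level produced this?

Remove make-up: -24 − 4 = -28 dBFS.
The compressed level sits -28 − (-29) = 1 dB over threshold.
Input overshoot = R × output overshoot = 20 dB → input = -29 + 20 = -9 dBFS.

-9 dBFS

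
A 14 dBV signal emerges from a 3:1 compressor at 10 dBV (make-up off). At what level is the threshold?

Input is 6 dB above T (since output overshoot × R = input overshoot: (10 − T)·3 = 14 − T gives T = 8 dBV).
Check: 8 + (14 − 8)/3 = 8 + 2 = 10 dBV. ✓

8 dBV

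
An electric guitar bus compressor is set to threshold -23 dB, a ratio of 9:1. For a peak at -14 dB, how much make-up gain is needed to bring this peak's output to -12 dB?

Overshoot 9 dB → 9/9 = 1 dB after compression, so the compressed level is -23 + 1 = -22 dB.
Make-up = target − compressed = -12 − (-22) = 10 dB.

10 dB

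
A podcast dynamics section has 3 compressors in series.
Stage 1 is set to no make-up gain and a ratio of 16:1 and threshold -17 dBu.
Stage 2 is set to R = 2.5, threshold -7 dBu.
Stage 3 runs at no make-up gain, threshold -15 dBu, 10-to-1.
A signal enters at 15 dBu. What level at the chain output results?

-15 dBu

Stage 1: 15 dBu is 32 dB over -17 dBu; at 16:1 that becomes 2 dB over, giving -15 dBu.
Stage 2: below threshold (-15 ≤ -7); passes unchanged; output -15 dBu.
Stage 3: below threshold (-15 ≤ -15); passes unchanged; output -15 dBu.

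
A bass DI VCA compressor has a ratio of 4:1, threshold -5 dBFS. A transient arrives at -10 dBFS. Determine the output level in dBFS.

-10 dBFS

-10 dBFS is 5 dB below the -5 dBFS threshold, so no gain reduction is applied.
Output = input = -10 dBFS.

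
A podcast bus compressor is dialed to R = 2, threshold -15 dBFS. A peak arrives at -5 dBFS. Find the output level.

-10 dBFS

-5 dBFS sits 10 dB over threshold.
The 10 dB excess becomes 5 dB after 2:1 reduction.
So the level is -15 + 5 = -10 dBFS.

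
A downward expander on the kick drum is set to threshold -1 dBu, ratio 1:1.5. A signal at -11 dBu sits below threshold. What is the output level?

The input is 10 dB below the -1 dBu threshold.
A 1:1.5 expander multiplies undershoot by 1.5: 10 × 1.5 = 15 dB below threshold.
Output = -1 − 15 = -16 dBu.

-16 dBu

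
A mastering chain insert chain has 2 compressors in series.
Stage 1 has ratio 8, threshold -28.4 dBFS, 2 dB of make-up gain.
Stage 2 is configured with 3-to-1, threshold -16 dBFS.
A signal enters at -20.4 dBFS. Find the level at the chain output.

Stage 1: overshoot 8 dB → 8/8 = 1 dB → -27.4 dBFS; +2 dB make-up → -25.4 dBFS.
Stage 2: -25.4 dBFS ≤ -16 dBFS, so stage 2 doesn't engage; output -25.4 dBFS.

-25.4 dBFS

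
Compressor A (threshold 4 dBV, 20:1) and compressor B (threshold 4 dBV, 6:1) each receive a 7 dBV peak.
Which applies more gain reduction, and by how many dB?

A: 3 dB over, compressed to 0.15 dB over, so 2.85 dB of GR.
B: 3 dB over, compressed to 0.5 dB over, so 2.5 dB of GR.
Difference: 0.35 dB in favour of A.

A, by 0.35 dB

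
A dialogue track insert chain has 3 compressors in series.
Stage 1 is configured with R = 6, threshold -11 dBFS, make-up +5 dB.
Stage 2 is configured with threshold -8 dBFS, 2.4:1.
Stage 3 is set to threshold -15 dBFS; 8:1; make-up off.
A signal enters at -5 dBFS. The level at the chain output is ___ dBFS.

-13.96875 dBFS

Stage 1: 6 dB above -11 dBFS, reduced 6:1 to 1 dB above → -10 dBFS; +5 dB make-up → -5 dBFS.
Stage 2: overshoot 3 dB → 3/2.4 = 1.25 dB → -6.75 dBFS.
Stage 3: 8.25 dB above -15 dBFS, reduced 8:1 to 1.03125 dB above → -13.96875 dBFS.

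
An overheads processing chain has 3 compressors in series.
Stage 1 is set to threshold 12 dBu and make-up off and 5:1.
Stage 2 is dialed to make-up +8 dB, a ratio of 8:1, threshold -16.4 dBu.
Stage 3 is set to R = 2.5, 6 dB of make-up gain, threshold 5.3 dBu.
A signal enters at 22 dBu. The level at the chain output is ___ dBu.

1.4 dBu

Stage 1: 22 dBu is 10 dB over 12 dBu; at 5:1 that becomes 2 dB over, giving 14 dBu.
Stage 2: overshoot 30.4 dB → 30.4/8 = 3.8 dB → -12.6 dBu; +8 dB make-up → -4.6 dBu.
Stage 3: -4.6 dBu is at or below the 5.3 dBu threshold — no compression; make-up brings it to 1.4 dBu.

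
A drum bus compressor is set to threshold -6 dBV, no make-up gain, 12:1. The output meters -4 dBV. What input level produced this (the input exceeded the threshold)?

18 dBV

That's 2 dB above the -6 dBV threshold.
Undo the ratio: input overshoot = 2 × 12 = 24 dB, giving input = 18 dBV.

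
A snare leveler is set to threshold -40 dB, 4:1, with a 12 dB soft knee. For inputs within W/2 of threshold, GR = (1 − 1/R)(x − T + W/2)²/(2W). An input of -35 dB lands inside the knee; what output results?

x − T + W/2 = -35 − (-40) + 6 = 11.
GR = (1 − 1/4) × 11² / 24 = 0.75 × 121 / 24 = 3.78125 dB.
Output = -35 − 3.78125 = -38.78125 dB.

-38.78125 dB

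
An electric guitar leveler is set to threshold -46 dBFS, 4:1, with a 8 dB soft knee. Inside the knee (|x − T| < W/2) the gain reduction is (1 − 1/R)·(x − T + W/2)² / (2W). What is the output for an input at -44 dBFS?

x − T + W/2 = -44 − (-46) + 4 = 6.
GR = (1 − 1/4) × 6² / 16 = 0.75 × 36 / 16 = 1.6875 dB.
Output = -44 − 1.6875 = -45.6875 dBFS.

-45.6875 dBFS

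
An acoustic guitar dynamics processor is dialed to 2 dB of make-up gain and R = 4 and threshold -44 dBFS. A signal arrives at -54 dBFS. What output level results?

-52 dBFS

-54 dBFS is 10 dB below the -44 dBFS threshold, so no gain reduction is applied.
Make-up gain adds 2 dB: -54 + 2 = -52 dBFS.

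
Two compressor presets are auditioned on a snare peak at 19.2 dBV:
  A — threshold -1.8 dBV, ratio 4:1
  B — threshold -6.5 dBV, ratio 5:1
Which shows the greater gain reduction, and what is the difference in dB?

B, by 4.81 dB

A: 21 dB over, compressed to 5.25 dB over, so 15.75 dB of GR.
B: 25.7 dB over, compressed to 5.14 dB over, so 20.56 dB of GR.
B reduces 4.81 dB more.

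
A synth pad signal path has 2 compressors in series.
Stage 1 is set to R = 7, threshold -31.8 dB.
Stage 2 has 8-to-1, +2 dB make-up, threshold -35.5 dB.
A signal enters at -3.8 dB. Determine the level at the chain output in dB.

Stage 1: -3.8 dB is 28 dB over -31.8 dB; at 7:1 that becomes 4 dB over, giving -27.8 dB.
Stage 2: 7.7 dB above -35.5 dB, reduced 8:1 to 0.9625 dB above → -34.5375 dB; +2 dB make-up → -32.5375 dB.

-32.5375 dB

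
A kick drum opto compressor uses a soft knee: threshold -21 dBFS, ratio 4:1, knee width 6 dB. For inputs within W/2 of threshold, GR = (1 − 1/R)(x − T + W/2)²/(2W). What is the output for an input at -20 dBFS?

x − T + W/2 = -20 − (-21) + 3 = 4.
GR = (1 − 1/4) × 4² / 12 = 0.75 × 16 / 12 = 1 dB.
Output = -20 − 1 = -21 dBFS.

-21 dBFS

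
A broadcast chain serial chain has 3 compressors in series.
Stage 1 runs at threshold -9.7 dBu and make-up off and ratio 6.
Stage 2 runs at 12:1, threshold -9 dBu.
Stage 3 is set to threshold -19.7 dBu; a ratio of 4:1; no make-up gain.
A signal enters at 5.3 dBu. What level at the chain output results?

-16.9875 dBu

Stage 1: 15 dB above -9.7 dBu, reduced 6:1 to 2.5 dB above → -7.2 dBu.
Stage 2: -7.2 dBu is 1.8 dB over -9 dBu; at 12:1 that becomes 0.15 dB over, giving -8.85 dBu.
Stage 3: -8.85 dBu is 10.85 dB over -19.7 dBu; at 4:1 that becomes 2.7125 dB over, giving -16.9875 dBu.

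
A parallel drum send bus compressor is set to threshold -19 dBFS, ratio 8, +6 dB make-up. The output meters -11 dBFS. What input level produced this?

-3 dBFS

Stripping the +6 dB make-up gives -17 dBFS at the gain stage.
That's 2 dB above the -19 dBFS threshold.
Input overshoot = R × output overshoot = 16 dB → input = -19 + 16 = -3 dBFS.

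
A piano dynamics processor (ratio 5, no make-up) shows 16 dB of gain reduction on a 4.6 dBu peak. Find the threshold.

-15.4 dBu

Let T be the threshold. Output overshoot = (input overshoot)/R, so -11.4 − T = (4.6 − T)/5.
5·(-11.4 − T) = 4.6 − T → 4·T = -57 − 4.6 = -61.6.
T = -61.6/4 = -15.4 dBu.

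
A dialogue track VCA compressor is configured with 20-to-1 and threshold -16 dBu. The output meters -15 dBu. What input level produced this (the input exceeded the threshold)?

4 dBu

That's 1 dB above the -16 dBu threshold.
Before 20:1 compression the overshoot was 1 × 20 = 20 dB, so input = -16 + 20 = 4 dBu.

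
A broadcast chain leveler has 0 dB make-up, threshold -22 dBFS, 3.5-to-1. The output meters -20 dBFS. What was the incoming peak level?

-15 dBFS

That's 2 dB above the -22 dBFS threshold.
Undo the ratio: input overshoot = 2 × 3.5 = 7 dB, giving input = -15 dBFS.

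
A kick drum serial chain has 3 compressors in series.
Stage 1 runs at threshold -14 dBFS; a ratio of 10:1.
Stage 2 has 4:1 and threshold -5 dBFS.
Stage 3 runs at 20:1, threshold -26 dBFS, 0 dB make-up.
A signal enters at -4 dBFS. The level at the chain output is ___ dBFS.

Stage 1: 10 dB above -14 dBFS, reduced 10:1 to 1 dB above → -13 dBFS.
Stage 2: below threshold (-13 ≤ -5); passes unchanged; output -13 dBFS.
Stage 3: overshoot 13 dB → 13/20 = 0.65 dB → -25.35 dBFS.

-25.35 dBFS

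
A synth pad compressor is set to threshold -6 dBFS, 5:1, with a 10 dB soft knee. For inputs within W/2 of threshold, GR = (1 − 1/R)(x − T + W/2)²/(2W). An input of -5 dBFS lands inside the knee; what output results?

-6.44 dBFS

x − T + W/2 = -5 − (-6) + 5 = 6.
GR = (1 − 1/5) × 6² / 20 = 0.8 × 36 / 20 = 1.44 dB.
Output = -5 − 1.44 = -6.44 dBFS.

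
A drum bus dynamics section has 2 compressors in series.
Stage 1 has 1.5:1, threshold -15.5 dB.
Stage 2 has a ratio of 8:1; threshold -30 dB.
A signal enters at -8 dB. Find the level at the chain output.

Stage 1: overshoot 7.5 dB → 7.5/1.5 = 5 dB → -10.5 dB.
Stage 2: 19.5 dB above -30 dB, reduced 8:1 to 2.4375 dB above → -27.5625 dB.

-27.5625 dB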